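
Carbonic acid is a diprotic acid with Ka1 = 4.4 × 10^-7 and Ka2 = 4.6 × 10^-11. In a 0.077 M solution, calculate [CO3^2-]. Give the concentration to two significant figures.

First ionization gives [H+] ≈ [HCO3-] = 1.84 × 10^-4 M.
Second step: Ka2 = [H+][CO3^2-]/[HCO3-] ≈ [CO3^2-] (since [H+] ≈ [HCO3-]).
So [CO3^2-] ≈ Ka2.

4.6 × 10^-11 M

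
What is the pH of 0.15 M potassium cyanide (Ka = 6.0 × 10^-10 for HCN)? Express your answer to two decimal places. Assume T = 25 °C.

pH = 11.20

CN- is the conjugate base of the weak acid HCN.
Kb = Kw/Ka = 1.0×10^-14 / 6.0 × 10^-10 = 1.67 × 10^-5
From the ICE table, Kb = [OH-]²/(0.15 − [OH-]) = 1.67 × 10^-5.
Assume [OH-] ≪ 0.15: [OH-] ≈ √(1.67 × 10^-5 × 0.15) = 1.58 × 10^-3 M
pOH = 2.80, so pH = 14.00 − pOH = 11.20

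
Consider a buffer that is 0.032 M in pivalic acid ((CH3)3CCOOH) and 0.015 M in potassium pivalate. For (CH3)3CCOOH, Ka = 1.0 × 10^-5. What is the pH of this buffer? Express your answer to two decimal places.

pKa = −log(1.0 × 10^-5) = 5.000
Henderson–Hasselbalch: pH = pKa + log([(CH3)3CCOO-]/[(CH3)3CCOOH]) = 5.000 + log(0.015/0.032)
pH = 5.000 + (-0.329) = 4.67

pH = 4.67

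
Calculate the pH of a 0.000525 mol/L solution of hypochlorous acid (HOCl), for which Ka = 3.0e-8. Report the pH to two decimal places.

pH = 5.40

HOCl ⇌ OCl- + H+
From the ICE table, Ka = [H+]²/(0.000525 − [H+]) = 3.0 × 10^-8.
Assume [H+] ≪ 0.000525: [H+] ≈ √(3.0 × 10^-8 × 0.000525) = 3.97 × 10^-6 M
Check: 0.76% ionized — well under 5%, approximation valid.
pH = −log[H+] = −log(3.97 × 10^-6) = 5.40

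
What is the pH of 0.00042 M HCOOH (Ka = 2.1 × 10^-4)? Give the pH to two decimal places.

pH = 3.68

HCOOH ⇌ HCOO- + H+
Ka = x²/(0.00042 − x) = 2.1 × 10^-4
The 5% rule fails; solving x² + Ka·x − Ka·C₀ = 0 exactly:
x = [−0.00021 + √(0.00021² + 3.53e-07)]/2 = 2.10 × 10^-4 M
pH = −log[H+] = −log(2.10 × 10^-4) = 3.68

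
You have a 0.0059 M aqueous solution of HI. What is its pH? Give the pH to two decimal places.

HI is a strong acid and dissociates completely, so [H+] = 0.0059 M.
pH = -log(0.0059) = 2.23

pH = 2.23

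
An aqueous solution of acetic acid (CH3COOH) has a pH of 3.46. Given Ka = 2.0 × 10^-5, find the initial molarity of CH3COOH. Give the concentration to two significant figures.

[H+] = 10^(-3.46) = 3.47 × 10^-4 M = x
Ka = x²/(C₀ − x) ⇒ C₀ = x + x²/Ka
C₀ = 3.47 × 10^-4 + (3.47 × 10^-4)²/(2.0 × 10^-5) = 6.37 × 10^-3 M

C₀ = 6.4 × 10^-3 M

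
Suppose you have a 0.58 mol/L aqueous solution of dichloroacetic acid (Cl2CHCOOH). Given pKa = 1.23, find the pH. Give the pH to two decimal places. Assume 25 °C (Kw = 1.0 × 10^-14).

Cl2CHCOOH ⇌ Cl2CHCOO- + H+
Ka = 10^(−1.23) = 5.89 × 10^-2
Ka = x²/(0.58 − x) = 5.89 × 10^-2
The 5% rule fails; solving x² + Ka·x − Ka·C₀ = 0 exactly:
x = [−0.0589 + √(0.0589² + 0.137)]/2 = 1.58 × 10^-1 M
pH = −log(1.58 × 10^-1) = 0.80

pH = 0.80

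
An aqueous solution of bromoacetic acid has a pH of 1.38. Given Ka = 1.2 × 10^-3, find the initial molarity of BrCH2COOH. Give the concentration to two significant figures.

C₀ = 1.5 M

[H+] = 10^(-1.38) = 4.17 × 10^-2 M = x
Ka = x²/(C₀ − x) ⇒ C₀ = x + x²/Ka
C₀ = 4.17 × 10^-2 + (4.17 × 10^-2)²/(1.2 × 10^-3) = 1.49 M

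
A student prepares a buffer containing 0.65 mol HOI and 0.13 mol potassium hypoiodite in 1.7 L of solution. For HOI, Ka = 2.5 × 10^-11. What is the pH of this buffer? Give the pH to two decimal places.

pH = 9.90

pKa = −log(2.5 × 10^-11) = 10.602
Henderson–Hasselbalch: pH = pKa + log([OI-]/[HOI]) = 10.602 + log(0.13/0.65)
pH = 10.602 + (-0.699) = 9.90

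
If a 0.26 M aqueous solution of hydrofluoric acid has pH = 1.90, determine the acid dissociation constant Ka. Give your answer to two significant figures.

[H+] = 10^(-1.90) = 1.26 × 10^-2 M
At equilibrium [HA] = 0.26 − 1.26 × 10^-2 = 2.47 × 10^-1 M
Ka = [H+][A-]/[HA] = (1.26 × 10^-2)² / 2.47 × 10^-1 = 6.4 × 10^-4

Ka = 6.4 × 10^-4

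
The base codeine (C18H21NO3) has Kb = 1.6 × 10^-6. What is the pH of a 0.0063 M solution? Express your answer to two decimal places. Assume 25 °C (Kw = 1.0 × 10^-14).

C18H21NO3 + H2O ⇌ C18H22NO3+ + OH-
From the ICE table, Kb = [OH-]²/(0.0063 − [OH-]) = 1.6 × 10^-6.
Assume [OH-] ≪ 0.0063: [OH-] ≈ √(1.6 × 10^-6 × 0.0063) = 1.00 × 10^-4 M
Check: 1.6% ionized — well under 5%, approximation valid.
pOH = −log(1.00 × 10^-4) = 4.00; pH = 14.00 − 4.00 = 10.00

pH = 10.00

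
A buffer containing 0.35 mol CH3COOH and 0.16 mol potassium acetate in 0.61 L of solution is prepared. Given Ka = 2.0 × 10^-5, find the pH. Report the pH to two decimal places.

pKa = −log(2.0 × 10^-5) = 4.699
pH = pKa + log([A⁻]/[HA]) = 4.699 + log(0.16/0.35)
pH = 4.699 + (-0.340) = 4.36

pH = 4.36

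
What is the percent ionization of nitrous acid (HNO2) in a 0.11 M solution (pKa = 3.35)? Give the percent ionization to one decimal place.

HNO2 ⇌ NO2- + H+; let x = [H+] at equilibrium.
Ka = 10^(−3.35) = 4.47 × 10^-4
Solve x² + 0.000447x − 4.92e-05 = 0 → x = 6.79 × 10^-3 M
Fraction ionized = 6.79 × 10^-3 / 0.11 = 0.0617 → 6.2%

6.2%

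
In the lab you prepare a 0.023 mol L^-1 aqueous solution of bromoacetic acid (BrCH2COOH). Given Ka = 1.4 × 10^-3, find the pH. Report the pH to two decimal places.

pH = 2.30

BrCH2COOH ⇌ BrCH2COO- + H+
Ka = [H+]²/(0.023 − [H+]) = 1.4 × 10^-3
[H+] is not negligible relative to C₀; solve [H+]² + 0.0014·[H+] − 3.22e-05 = 0.
[H+] = (−Ka + √(Ka² + 4·Ka·C₀))/2 = 5.02 × 10^-3 M
pH = −log(5.02 × 10^-3) = 2.30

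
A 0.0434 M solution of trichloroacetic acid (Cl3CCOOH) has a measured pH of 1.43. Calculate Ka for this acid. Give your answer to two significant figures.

[H+] = 10^(-1.43) = 3.72 × 10^-2 M
At equilibrium [HA] = 0.0434 − 3.72 × 10^-2 = 6.20 × 10^-3 M
Ka = [H+][A-]/[HA] = (3.72 × 10^-2)² / 6.20 × 10^-3 = 2.2 × 10^-1

Ka = 2.2 × 10^-1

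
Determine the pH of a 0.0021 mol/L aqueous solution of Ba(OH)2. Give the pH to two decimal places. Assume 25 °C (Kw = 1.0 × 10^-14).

pH = 11.62

Ba(OH)2 is a strong base (each formula unit releases 2 OH-); [OH-] = 0.0042 M.
pOH = -log(0.0042) = 2.38
pH = 14.00 - 2.38 = 11.62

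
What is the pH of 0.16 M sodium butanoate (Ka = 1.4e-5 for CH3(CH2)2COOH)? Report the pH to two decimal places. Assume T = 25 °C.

pH = 9.03

CH3(CH2)2COO- is the conjugate base of the weak acid CH3(CH2)2COOH.
Kb = Kw/Ka = 1.0×10^-14 / 1.4 × 10^-5 = 7.14 × 10^-10
Kb = [OH-]²/(0.16 − [OH-]) = 7.14 × 10^-10
Assume [OH-] ≪ 0.16: [OH-] ≈ √(7.14 × 10^-10 × 0.16) = 1.07 × 10^-5 M
([OH-]/C₀ = 0.0067% < 5%, so the approximation holds.)
pOH = −log(1.07 × 10^-5) = 4.97; pH = 14.00 − 4.97 = 9.03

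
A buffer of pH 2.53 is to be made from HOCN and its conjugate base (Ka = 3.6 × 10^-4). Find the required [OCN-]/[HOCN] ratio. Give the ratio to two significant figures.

pKa = -log(3.6 × 10^-4) = 3.444
pH = pKa + log(r) ⇒ log(r) = 2.53 − 3.444 = -0.914
r = [OCN-]/[HOCN] = 10^(-0.914) = 0.122

ratio = 0.12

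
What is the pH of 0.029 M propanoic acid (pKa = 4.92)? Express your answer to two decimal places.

CH3CH2COOH ⇌ CH3CH2COO- + H+
Ka = 10^(−4.92) = 1.20 × 10^-5
From the ICE table, Ka = x²/(0.029 − x) = 1.20 × 10^-5.
Assume x ≪ 0.029: x ≈ √(1.20 × 10^-5 × 0.029) = 5.90 × 10^-4 M
pH = −log(5.90 × 10^-4) = 3.23

pH = 3.23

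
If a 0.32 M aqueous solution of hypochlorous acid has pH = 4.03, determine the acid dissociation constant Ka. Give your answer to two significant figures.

Ka = 2.7 × 10^-8

[H+] = 10^(-4.03) = 9.33 × 10^-5 M
At equilibrium [HA] = 0.32 − 9.33 × 10^-5 = 3.20 × 10^-1 M
Ka = [H+][A-]/[HA] = (9.33 × 10^-5)² / 3.20 × 10^-1 = 2.7 × 10^-8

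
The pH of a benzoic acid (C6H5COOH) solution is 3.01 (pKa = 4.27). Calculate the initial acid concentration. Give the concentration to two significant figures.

C₀ = 1.9 × 10^-2 M

[H+] = 10^(-3.01) = 9.77 × 10^-4 M = x
Ka = 10^(−4.27) = 5.37 × 10^-5
Ka = x²/(C₀ − x) ⇒ C₀ = x + x²/Ka
C₀ = 9.77 × 10^-4 + (9.77 × 10^-4)²/(5.37 × 10^-5) = 1.88 × 10^-2 M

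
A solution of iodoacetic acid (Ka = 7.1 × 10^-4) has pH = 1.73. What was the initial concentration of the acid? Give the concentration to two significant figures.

C₀ = 5.1 × 10^-1 M

[H+] = 10^(-1.73) = 1.86 × 10^-2 M = x
Ka = x²/(C₀ − x) ⇒ C₀ = x + x²/Ka
C₀ = 1.86 × 10^-2 + (1.86 × 10^-2)²/(7.1 × 10^-4) = 5.06 × 10^-1 M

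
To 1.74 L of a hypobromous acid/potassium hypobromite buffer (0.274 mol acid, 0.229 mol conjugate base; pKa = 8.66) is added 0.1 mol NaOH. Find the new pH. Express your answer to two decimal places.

OH- converts HOBr to OBr-: HOBr → 0.174 mol, OBr- → 0.329 mol.
pH = pKa + log([A⁻]/[HA]) = 8.66 + log(0.329/0.174) = 8.66 +0.277

pH = 8.94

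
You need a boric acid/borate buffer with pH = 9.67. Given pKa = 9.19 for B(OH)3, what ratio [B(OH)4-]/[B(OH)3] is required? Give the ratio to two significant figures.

pH = pKa + log(r) ⇒ log(r) = 9.67 − 9.19 = +0.48
r = [B(OH)4-]/[B(OH)3] = 10^(+0.48) = 3.02

ratio = 3.0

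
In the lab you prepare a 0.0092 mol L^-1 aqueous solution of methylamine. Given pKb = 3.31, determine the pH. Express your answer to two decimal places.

pH = 11.28

CH3NH2 + H2O ⇌ CH3NH3+ + OH-
Kb = 10^(−3.31) = 4.90 × 10^-4
Kb = x²/(0.0092 − x) = 4.90 × 10^-4
Here C₀/Kb ≈ 18.8, so the small-x approximation fails. Use the quadratic:
x = [−0.00049 + √(0.00049² + 1.8e-05)]/2 = 1.89 × 10^-3 M
pOH = 2.72, so pH = 14.00 − pOH = 11.28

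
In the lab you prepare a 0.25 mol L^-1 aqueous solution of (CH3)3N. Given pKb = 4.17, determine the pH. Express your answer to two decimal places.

(CH3)3N + H2O ⇌ (CH3)3NH+ + OH-
Kb = 10^(−4.17) = 6.76 × 10^-5
From the ICE table, Kb = [OH-]²/(0.25 − [OH-]) = 6.76 × 10^-5.
Since Kb ≪ C₀, [OH-] ≈ √(Kb·C₀) = 4.11 × 10^-3 M.
Check: 1.6% ionized — well under 5%, approximation valid.
pOH = −log(4.11 × 10^-3) = 2.39; pH = 14.00 − 2.39 = 11.61

pH = 11.61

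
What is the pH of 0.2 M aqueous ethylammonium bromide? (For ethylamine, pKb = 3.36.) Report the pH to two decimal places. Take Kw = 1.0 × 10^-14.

pH = 5.67

C2H5NH3+ is the conjugate acid of the weak base C2H5NH2.
Kb = 10^(−3.36) = 4.37 × 10^-4
Ka = Kw/Kb = 1.0×10^-14 / 4.37 × 10^-4 = 2.29 × 10^-11
Ka = [H+]²/(0.2 − [H+]) = 2.29 × 10^-11
Assume [H+] ≪ 0.2: [H+] ≈ √(2.29 × 10^-11 × 0.2) = 2.14 × 10^-6 M
pH = −log[H+] = −log(2.14 × 10^-6) = 5.67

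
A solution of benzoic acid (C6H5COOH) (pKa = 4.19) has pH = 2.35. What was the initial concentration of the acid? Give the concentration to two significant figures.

[H+] = 10^(-2.35) = 4.47 × 10^-3 M = x
Ka = 10^(−4.19) = 6.46 × 10^-5
Ka = x²/(C₀ − x) ⇒ C₀ = x + x²/Ka
C₀ = 4.47 × 10^-3 + (4.47 × 10^-3)²/(6.46 × 10^-5) = 3.14 × 10^-1 M

C₀ = 3.1 × 10^-1 M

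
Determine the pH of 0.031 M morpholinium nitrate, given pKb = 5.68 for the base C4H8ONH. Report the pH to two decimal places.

pH = 4.91

C4H8ONH2+ is the conjugate acid of the weak base C4H8ONH.
Kb = 10^(−5.68) = 2.09 × 10^-6
Ka = Kw/Kb = 1.0×10^-14 / 2.09 × 10^-6 = 4.78 × 10^-9
From the ICE table, Ka = x²/(0.031 − x) = 4.78 × 10^-9.
Neglecting x in the denominator: x = √(4.78 × 10^-9 × 0.031) = 1.22 × 10^-5 M
pH = −log(1.22 × 10^-5) = 4.91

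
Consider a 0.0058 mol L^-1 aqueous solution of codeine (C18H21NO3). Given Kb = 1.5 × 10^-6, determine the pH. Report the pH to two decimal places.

pH = 9.97

C18H21NO3 + H2O ⇌ C18H22NO3+ + OH-
Kb = [OH-]²/(0.0058 − [OH-]) = 1.5 × 10^-6
Since Kb ≪ C₀, [OH-] ≈ √(Kb·C₀) = 9.33 × 10^-5 M.
pOH = −log(9.33 × 10^-5) = 4.03; pH = 14.00 − 4.03 = 9.97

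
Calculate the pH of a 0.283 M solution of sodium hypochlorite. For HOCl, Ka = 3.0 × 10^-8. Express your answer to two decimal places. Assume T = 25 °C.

pH = 10.49

OCl- is the conjugate base of the weak acid HOCl.
Kb = Kw/Ka = 1.0×10^-14 / 3.0 × 10^-8 = 3.33 × 10^-7
Let x = [OH-] at equilibrium. Kb = x²/(0.283 − x).
Since Kb ≪ C₀, x ≈ √(Kb·C₀) = 3.07 × 10^-4 M.
(x/C₀ = 0.11% < 5%, so the approximation holds.)
pOH = −log(3.07 × 10^-4) = 3.51; pH = 14.00 − 3.51 = 10.49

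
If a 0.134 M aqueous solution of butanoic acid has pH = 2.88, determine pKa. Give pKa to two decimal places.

pKa = 4.88

[H+] = 10^(-2.88) = 1.32 × 10^-3 M
At equilibrium [HA] = 0.134 − 1.32 × 10^-3 = 1.33 × 10^-1 M
Ka = [H+][A-]/[HA] = (1.32 × 10^-3)² / 1.33 × 10^-1 = 1.31 × 10^-5
pKa = -log(1.31 × 10^-5) = 4.88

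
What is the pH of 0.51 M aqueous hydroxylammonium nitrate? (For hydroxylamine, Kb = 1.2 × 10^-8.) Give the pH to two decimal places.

pH = 3.19

NH3OH+ is the conjugate acid of the weak base NH2OH.
Ka = Kw/Kb = 1.0×10^-14 / 1.2 × 10^-8 = 8.33 × 10^-7
From the ICE table, Ka = x²/(0.51 − x) = 8.33 × 10^-7.
Neglecting x in the denominator: x = √(8.33 × 10^-7 × 0.51) = 6.52 × 10^-4 M
(x/C₀ = 0.13% < 5%, so the approximation holds.)
pH = −log(6.52 × 10^-4) = 3.19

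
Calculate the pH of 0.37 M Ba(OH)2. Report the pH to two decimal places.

Ba(OH)2 is a strong base (each formula unit releases 2 OH-); [OH-] = 0.74 M.
pOH = -log(0.74) = 0.13
pH = 14.00 - 0.13 = 13.87

pH = 13.87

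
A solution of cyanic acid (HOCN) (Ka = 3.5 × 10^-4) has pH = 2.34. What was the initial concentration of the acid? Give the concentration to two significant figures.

[H+] = 10^(-2.34) = 4.57 × 10^-3 M = x
Ka = x²/(C₀ − x) ⇒ C₀ = x + x²/Ka
C₀ = 4.57 × 10^-3 + (4.57 × 10^-3)²/(3.5 × 10^-4) = 6.42 × 10^-2 M

C₀ = 6.4 × 10^-2 M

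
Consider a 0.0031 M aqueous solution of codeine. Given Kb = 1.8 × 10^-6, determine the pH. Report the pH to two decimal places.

pH = 9.87

C18H21NO3 + H2O ⇌ C18H22NO3+ + OH-
Let x = [OH-] at equilibrium. Kb = x²/(0.0031 − x).
Since Kb ≪ C₀, x ≈ √(Kb·C₀) = 7.47 × 10^-5 M.
Check: 2.4% ionized — well under 5%, approximation valid.
pOH = 4.13, so pH = 14.00 − pOH = 9.87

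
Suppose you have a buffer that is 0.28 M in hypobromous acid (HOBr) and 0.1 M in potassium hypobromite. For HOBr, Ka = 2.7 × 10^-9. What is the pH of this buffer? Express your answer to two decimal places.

pH = 8.12

pKa = −log(2.7 × 10^-9) = 8.569
pH = pKa + log([A⁻]/[HA]) = 8.569 + log(0.1/0.28)
pH = 8.569 + (-0.447) = 8.12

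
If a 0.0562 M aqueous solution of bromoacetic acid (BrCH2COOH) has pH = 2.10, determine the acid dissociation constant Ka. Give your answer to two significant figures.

[H+] = 10^(-2.10) = 7.94 × 10^-3 M
At equilibrium [HA] = 0.0562 − 7.94 × 10^-3 = 4.83 × 10^-2 M
Ka = [H+][A-]/[HA] = (7.94 × 10^-3)² / 4.83 × 10^-2 = 1.3 × 10^-3

Ka = 1.3 × 10^-3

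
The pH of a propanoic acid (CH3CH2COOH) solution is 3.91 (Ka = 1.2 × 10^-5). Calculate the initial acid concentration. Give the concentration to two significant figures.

C₀ = 1.4 × 10^-3 M

[H+] = 10^(-3.91) = 1.23 × 10^-4 M = x
Ka = x²/(C₀ − x) ⇒ C₀ = x + x²/Ka
C₀ = 1.23 × 10^-4 + (1.23 × 10^-4)²/(1.2 × 10^-5) = 1.38 × 10^-3 M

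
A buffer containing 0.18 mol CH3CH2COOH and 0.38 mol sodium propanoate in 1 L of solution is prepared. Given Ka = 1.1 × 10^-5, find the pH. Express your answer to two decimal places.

pH = 5.28

pKa = −log(1.1 × 10^-5) = 4.959
Using pH = pKa + log([base]/[acid]) with [base]/[acid] = 0.38/0.18:
pH = 4.959 + (+0.325) = 5.28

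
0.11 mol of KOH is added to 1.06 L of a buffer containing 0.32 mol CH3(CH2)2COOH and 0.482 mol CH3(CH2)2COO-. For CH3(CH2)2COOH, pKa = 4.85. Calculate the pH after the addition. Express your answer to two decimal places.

OH- converts CH3(CH2)2COOH to CH3(CH2)2COO-: CH3(CH2)2COOH → 0.21 mol, CH3(CH2)2COO- → 0.592 mol.
Henderson–Hasselbalch with mole ratio 0.592/0.21: pH = 4.85 + (+0.450)

pH = 5.30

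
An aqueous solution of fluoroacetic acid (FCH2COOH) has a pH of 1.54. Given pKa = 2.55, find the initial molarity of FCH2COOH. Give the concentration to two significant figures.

[H+] = 10^(-1.54) = 2.88 × 10^-2 M = x
Ka = 10^(−2.55) = 2.82 × 10^-3
Ka = x²/(C₀ − x) ⇒ C₀ = x + x²/Ka
C₀ = 2.88 × 10^-2 + (2.88 × 10^-2)²/(2.82 × 10^-3) = 3.23 × 10^-1 M

C₀ = 3.2 × 10^-1 M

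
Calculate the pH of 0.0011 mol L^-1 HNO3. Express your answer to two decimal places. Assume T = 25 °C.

HNO3 is a strong acid and dissociates completely, so [H+] = 0.0011 M.
pH = -log(0.0011) = 2.96

pH = 2.96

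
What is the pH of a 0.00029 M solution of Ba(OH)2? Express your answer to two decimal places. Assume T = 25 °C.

pH = 10.76

Ba(OH)2 is a strong base (each formula unit releases 2 OH-); [OH-] = 0.00058 M.
pOH = -log(0.00058) = 3.24
pH = 14.00 - 3.24 = 10.76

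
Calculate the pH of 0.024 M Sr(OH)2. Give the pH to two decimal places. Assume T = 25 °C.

pH = 12.68

Sr(OH)2 is a strong base (each formula unit releases 2 OH-); [OH-] = 0.048 M.
pOH = -log(0.048) = 1.32
pH = 14.00 - 1.32 = 12.68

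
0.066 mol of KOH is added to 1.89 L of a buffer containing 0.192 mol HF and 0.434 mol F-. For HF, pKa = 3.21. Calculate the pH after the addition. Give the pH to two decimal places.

After neutralization: n(HF) = 0.126 mol, n(F-) = 0.5 mol.
pH = pKa + log([A⁻]/[HA]) = 3.21 + log(0.5/0.126) = 3.21 +0.599

pH = 3.81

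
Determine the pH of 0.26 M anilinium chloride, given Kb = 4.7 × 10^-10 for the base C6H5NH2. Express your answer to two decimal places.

pH = 2.63

C6H5NH3+ is the conjugate acid of the weak base C6H5NH2.
Ka = Kw/Kb = 1.0×10^-14 / 4.7 × 10^-10 = 2.13 × 10^-5
From the ICE table, Ka = x²/(0.26 − x) = 2.13 × 10^-5.
Neglecting x in the denominator: x = √(2.13 × 10^-5 × 0.26) = 2.35 × 10^-3 M
Check: 0.91% ionized — well under 5%, approximation valid.
pH = −log[H+] = −log(2.35 × 10^-3) = 2.63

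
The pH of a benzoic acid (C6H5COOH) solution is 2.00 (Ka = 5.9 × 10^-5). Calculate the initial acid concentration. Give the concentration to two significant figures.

C₀ = 1.7 M

[H+] = 10^(-2.00) = 1.00 × 10^-2 M = x
Ka = x²/(C₀ − x) ⇒ C₀ = x + x²/Ka
C₀ = 1.00 × 10^-2 + (1.00 × 10^-2)²/(5.9 × 10^-5) = 1.70 M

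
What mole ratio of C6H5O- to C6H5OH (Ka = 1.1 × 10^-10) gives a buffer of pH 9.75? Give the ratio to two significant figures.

ratio = 0.62

pKa = -log(1.1 × 10^-10) = 9.959
pH = pKa + log(r) ⇒ log(r) = 9.75 − 9.959 = -0.209
r = [C6H5O-]/[C6H5OH] = 10^(-0.209) = 0.618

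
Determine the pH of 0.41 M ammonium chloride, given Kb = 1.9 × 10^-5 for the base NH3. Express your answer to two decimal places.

NH4+ is the conjugate acid of the weak base NH3.
Ka = Kw/Kb = 1.0×10^-14 / 1.9 × 10^-5 = 5.26 × 10^-10
Ka = [H+]²/(0.41 − [H+]) = 5.26 × 10^-10
Neglecting [H+] in the denominator: [H+] = √(5.26 × 10^-10 × 0.41) = 1.47 × 10^-5 M
Check: 0.0036% ionized — well under 5%, approximation valid.
pH = −log(1.47 × 10^-5) = 4.83

pH = 4.83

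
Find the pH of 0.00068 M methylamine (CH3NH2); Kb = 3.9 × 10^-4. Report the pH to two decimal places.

pH = 10.55

CH3NH2 + H2O ⇌ CH3NH3+ + OH-
Kb = x²/(0.00068 − x) = 3.9 × 10^-4
x is not negligible relative to C₀; solve x² + 0.00039·x − 2.65e-07 = 0.
x = (−Kb + √(Kb² + 4·Kb·C₀))/2 = 3.56 × 10^-4 M
pOH = 3.45, so pH = 14.00 − pOH = 10.55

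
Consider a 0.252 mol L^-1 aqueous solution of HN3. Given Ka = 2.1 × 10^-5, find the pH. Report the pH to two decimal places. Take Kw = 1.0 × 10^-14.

HN3 ⇌ N3- + H+
Ka = x²/(0.252 − x) = 2.1 × 10^-5
Since Ka ≪ C₀, x ≈ √(Ka·C₀) = 2.30 × 10^-3 M.
Check: 0.91% ionized — well under 5%, approximation valid.
pH = −log(2.30 × 10^-3) = 2.64

pH = 2.64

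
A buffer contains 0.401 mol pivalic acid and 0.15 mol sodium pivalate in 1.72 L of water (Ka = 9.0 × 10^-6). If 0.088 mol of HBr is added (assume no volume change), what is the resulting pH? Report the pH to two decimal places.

Added H+ converts (CH3)3CCOO- to (CH3)3CCOOH: (CH3)3CCOOH → 0.489 mol, (CH3)3CCOO- → 0.062 mol.
pKa = −log(9.0 × 10^-6) = 5.046
pH = pKa + log(n_(CH3)3CCOO-/n_(CH3)3CCOOH) = 5.046 + log(0.062/0.489) = 5.046 + (-0.897)

pH = 4.15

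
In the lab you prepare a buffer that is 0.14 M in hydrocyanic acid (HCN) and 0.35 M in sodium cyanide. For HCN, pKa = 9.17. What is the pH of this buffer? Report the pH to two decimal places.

pH = pKa + log([A⁻]/[HA]) = 9.17 + log(0.35/0.14)
pH = 9.17 + (+0.398) = 9.57

pH = 9.57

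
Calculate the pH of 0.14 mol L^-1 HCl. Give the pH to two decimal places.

pH = 0.85

HCl is a strong acid and dissociates completely, so [H+] = 0.14 M.
pH = -log(0.14) = 0.85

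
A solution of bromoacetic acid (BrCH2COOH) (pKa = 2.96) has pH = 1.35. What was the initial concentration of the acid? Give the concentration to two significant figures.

[H+] = 10^(-1.35) = 4.47 × 10^-2 M = x
Ka = 10^(−2.96) = 1.10 × 10^-3
Ka = x²/(C₀ − x) ⇒ C₀ = x + x²/Ka
C₀ = 4.47 × 10^-2 + (4.47 × 10^-2)²/(1.10 × 10^-3) = 1.86 M

C₀ = 1.9 M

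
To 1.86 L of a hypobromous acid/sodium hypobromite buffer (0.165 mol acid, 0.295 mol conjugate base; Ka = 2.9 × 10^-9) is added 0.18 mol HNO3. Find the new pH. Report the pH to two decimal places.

pH = 8.06

Added H+ converts OBr- to HOBr: HOBr → 0.345 mol, OBr- → 0.115 mol.
pKa = −log(2.9 × 10^-9) = 8.538
pH = pKa + log([A⁻]/[HA]) = 8.538 + log(0.115/0.345) = 8.538 -0.477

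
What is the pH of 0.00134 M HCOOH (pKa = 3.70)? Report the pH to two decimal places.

HCOOH ⇌ HCOO- + H+
Ka = 10^(−3.70) = 2.00 × 10^-4
Let x = [H+] at equilibrium. Ka = x²/(0.00134 − x).
The 5% rule fails; solving x² + Ka·x − Ka·C₀ = 0 exactly:
x = [−0.0002 + √(0.0002² + 1.07e-06)]/2 = 4.27 × 10^-4 M
pH = −log[H+] = −log(4.27 × 10^-4) = 3.37

pH = 3.37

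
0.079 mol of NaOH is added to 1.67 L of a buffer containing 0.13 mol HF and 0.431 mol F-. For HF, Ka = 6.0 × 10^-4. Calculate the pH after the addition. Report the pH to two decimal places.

pH = 4.22

OH- converts HF to F-: HF → 0.051 mol, F- → 0.51 mol.
pKa = −log(6.0 × 10^-4) = 3.222
pH = pKa + log([A⁻]/[HA]) = 3.222 + log(0.51/0.051) = 3.222 +1.000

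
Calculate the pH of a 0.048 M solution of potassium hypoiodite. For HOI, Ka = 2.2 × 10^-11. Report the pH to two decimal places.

OI- is the conjugate base of the weak acid HOI.
Kb = Kw/Ka = 1.0×10^-14 / 2.2 × 10^-11 = 4.55 × 10^-4
Kb = x²/(0.048 − x) = 4.55 × 10^-4
The 5% rule fails; solving x² + Kb·x − Kb·C₀ = 0 exactly:
x = (−Kb + √(Kb² + 4·Kb·C₀))/2 = 4.45 × 10^-3 M
pOH = 2.35, so pH = 14.00 − pOH = 11.65

pH = 11.65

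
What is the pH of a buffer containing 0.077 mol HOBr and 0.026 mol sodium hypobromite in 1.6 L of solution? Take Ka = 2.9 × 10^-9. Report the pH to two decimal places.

pKa = −log(2.9 × 10^-9) = 8.538
pH = pKa + log([A⁻]/[HA]) = 8.538 + log(0.026/0.077)
pH = 8.538 + (-0.472) = 8.07

pH = 8.07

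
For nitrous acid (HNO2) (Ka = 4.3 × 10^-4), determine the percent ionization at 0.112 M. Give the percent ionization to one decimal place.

6.0%

HNO2 ⇌ NO2- + H+; let x = [H+] at equilibrium.
Solve x² + 0.00043x − 4.82e-05 = 0 → x = 6.73 × 10^-3 M
Fraction ionized = 6.73 × 10^-3 / 0.112 = 0.0601 → 6.0%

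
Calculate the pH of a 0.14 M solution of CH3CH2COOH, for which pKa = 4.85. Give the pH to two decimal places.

pH = 2.85

CH3CH2COOH ⇌ CH3CH2COO- + H+
Ka = 10^(−4.85) = 1.41 × 10^-5
Ka = [H+]²/(0.14 − [H+]) = 1.41 × 10^-5
Neglecting [H+] in the denominator: [H+] = √(1.41 × 10^-5 × 0.14) = 1.40 × 10^-3 M
Check: 1% ionized — well under 5%, approximation valid.
pH = −log[H+] = −log(1.40 × 10^-3) = 2.85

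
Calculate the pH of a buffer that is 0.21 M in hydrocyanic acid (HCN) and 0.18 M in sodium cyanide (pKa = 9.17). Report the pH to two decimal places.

pH = 9.10

Henderson–Hasselbalch: pH = pKa + log([CN-]/[HCN]) = 9.17 + log(0.18/0.21)
pH = 9.17 + (-0.067) = 9.10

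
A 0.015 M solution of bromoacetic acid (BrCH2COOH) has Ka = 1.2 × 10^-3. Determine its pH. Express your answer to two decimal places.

BrCH2COOH ⇌ BrCH2COO- + H+
Ka = x²/(0.015 − x) = 1.2 × 10^-3
x is not negligible relative to C₀; solve x² + 0.0012·x − 1.8e-05 = 0.
x = [−0.0012 + √(0.0012² + 7.2e-05)]/2 = 3.68 × 10^-3 M
pH = −log[H+] = −log(3.68 × 10^-3) = 2.43

pH = 2.43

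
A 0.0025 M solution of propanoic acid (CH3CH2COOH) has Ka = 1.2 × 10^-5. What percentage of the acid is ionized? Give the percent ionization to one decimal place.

6.7%

CH3CH2COOH ⇌ CH3CH2COO- + H+; let x = [H+] at equilibrium.
Ka = x²/(C₀ − x); solving the quadratic gives x = 1.67 × 10^-4 M.
% ionization = x/C₀ × 100% = 1.67 × 10^-4/0.0025 × 100% = 6.7%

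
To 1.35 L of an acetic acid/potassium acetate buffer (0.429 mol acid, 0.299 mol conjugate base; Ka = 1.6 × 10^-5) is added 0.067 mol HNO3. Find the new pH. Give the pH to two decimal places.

Added H+ converts CH3COO- to CH3COOH: CH3COOH → 0.496 mol, CH3COO- → 0.232 mol.
pKa = −log(1.6 × 10^-5) = 4.796
pH = pKa + log(n_CH3COO-/n_CH3COOH) = 4.796 + log(0.232/0.496) = 4.796 + (-0.330)

pH = 4.47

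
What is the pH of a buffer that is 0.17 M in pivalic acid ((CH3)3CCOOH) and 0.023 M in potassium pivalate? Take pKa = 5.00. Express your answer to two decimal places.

Henderson–Hasselbalch: pH = pKa + log([(CH3)3CCOO-]/[(CH3)3CCOOH]) = 5.00 + log(0.023/0.17)
pH = 5.00 + (-0.869) = 4.13

pH = 4.13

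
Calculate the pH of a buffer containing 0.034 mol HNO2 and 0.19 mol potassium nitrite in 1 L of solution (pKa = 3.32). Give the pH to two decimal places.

pH = 4.07

Henderson–Hasselbalch: pH = pKa + log([NO2-]/[HNO2]) = 3.32 + log(0.19/0.034)
pH = 3.32 + (+0.747) = 4.07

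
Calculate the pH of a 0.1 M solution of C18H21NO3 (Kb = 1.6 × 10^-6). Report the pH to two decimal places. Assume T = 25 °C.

pH = 10.60

C18H21NO3 + H2O ⇌ C18H22NO3+ + OH-
From the ICE table, Kb = [OH-]²/(0.1 − [OH-]) = 1.6 × 10^-6.
Assume [OH-] ≪ 0.1: [OH-] ≈ √(1.6 × 10^-6 × 0.1) = 4.00 × 10^-4 M
pOH = −log(4.00 × 10^-4) = 3.40; pH = 14.00 − 3.40 = 10.60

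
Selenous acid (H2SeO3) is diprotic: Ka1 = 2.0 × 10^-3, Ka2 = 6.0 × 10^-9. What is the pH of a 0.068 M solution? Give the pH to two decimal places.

pH = 1.97

Ka1 ≫ Ka2, so treat the first dissociation as the only significant source of H+.
Ka1 = x²/(0.068 − x) = 2.0 × 10^-3
Solving the quadratic: x = (−Ka1 + √(Ka1² + 4·Ka1·C₀))/2 = 1.07 × 10^-2 M
pH = −log(1.07 × 10^-2) = 1.97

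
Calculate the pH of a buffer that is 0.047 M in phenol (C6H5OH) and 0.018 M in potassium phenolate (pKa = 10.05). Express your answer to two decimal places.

Henderson–Hasselbalch: pH = pKa + log([C6H5O-]/[C6H5OH]) = 10.05 + log(0.018/0.047)
pH = 10.05 + (-0.417) = 9.63

pH = 9.63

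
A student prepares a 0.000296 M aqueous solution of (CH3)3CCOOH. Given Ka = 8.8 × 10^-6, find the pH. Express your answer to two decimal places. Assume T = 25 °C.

pH = 4.33

(CH3)3CCOOH ⇌ (CH3)3CCOO- + H+
From the ICE table, Ka = x²/(0.000296 − x) = 8.8 × 10^-6.
x is not negligible relative to C₀; solve x² + 8.8e-06·x − 2.6e-09 = 0.
x = (−Ka + √(Ka² + 4·Ka·C₀))/2 = 4.68 × 10^-5 M
pH = −log(4.68 × 10^-5) = 4.33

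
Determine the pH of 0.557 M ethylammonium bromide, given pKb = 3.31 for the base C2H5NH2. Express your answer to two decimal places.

C2H5NH3+ is the conjugate acid of the weak base C2H5NH2.
Kb = 10^(−3.31) = 4.90 × 10^-4
Ka = Kw/Kb = 1.0×10^-14 / 4.90 × 10^-4 = 2.04 × 10^-11
Let x = [H+] at equilibrium. Ka = x²/(0.557 − x).
Neglecting x in the denominator: x = √(2.04 × 10^-11 × 0.557) = 3.37 × 10^-6 M
pH = −log(3.37 × 10^-6) = 5.47

pH = 5.47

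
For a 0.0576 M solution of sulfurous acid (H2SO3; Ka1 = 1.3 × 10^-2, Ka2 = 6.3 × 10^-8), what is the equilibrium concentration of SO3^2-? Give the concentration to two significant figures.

6.3 × 10^-8 M

First ionization gives [H+] ≈ [HSO3-] = 2.16 × 10^-2 M.
Second step: Ka2 = [H+][SO3^2-]/[HSO3-] ≈ [SO3^2-] (since [H+] ≈ [HSO3-]).
So [SO3^2-] ≈ Ka2.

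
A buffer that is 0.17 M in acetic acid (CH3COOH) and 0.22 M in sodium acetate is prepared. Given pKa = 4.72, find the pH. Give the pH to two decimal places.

Henderson–Hasselbalch: pH = pKa + log([CH3COO-]/[CH3COOH]) = 4.72 + log(0.22/0.17)
pH = 4.72 + (+0.112) = 4.83

pH = 4.83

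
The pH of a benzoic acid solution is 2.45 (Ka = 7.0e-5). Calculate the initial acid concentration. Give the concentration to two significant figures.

[H+] = 10^(-2.45) = 3.55 × 10^-3 M = x
Ka = x²/(C₀ − x) ⇒ C₀ = x + x²/Ka
C₀ = 3.55 × 10^-3 + (3.55 × 10^-3)²/(7.0 × 10^-5) = 1.84 × 10^-1 M

C₀ = 1.8 × 10^-1 M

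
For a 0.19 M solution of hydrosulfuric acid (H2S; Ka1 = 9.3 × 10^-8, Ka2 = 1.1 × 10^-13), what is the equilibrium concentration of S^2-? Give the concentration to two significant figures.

1.1 × 10^-13 M

First ionization gives [H+] ≈ [HS-] = 1.33 × 10^-4 M.
Second step: Ka2 = [H+][S^2-]/[HS-] ≈ [S^2-] (since [H+] ≈ [HS-]).
So [S^2-] ≈ Ka2.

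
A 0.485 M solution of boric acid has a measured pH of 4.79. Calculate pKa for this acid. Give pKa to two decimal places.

pKa = 9.27

[H+] = 10^(-4.79) = 1.62 × 10^-5 M
At equilibrium [HA] = 0.485 − 1.62 × 10^-5 = 4.85 × 10^-1 M
Ka = [H+][A-]/[HA] = (1.62 × 10^-5)² / 4.85 × 10^-1 = 5.41 × 10^-10
pKa = -log(5.41 × 10^-10) = 9.27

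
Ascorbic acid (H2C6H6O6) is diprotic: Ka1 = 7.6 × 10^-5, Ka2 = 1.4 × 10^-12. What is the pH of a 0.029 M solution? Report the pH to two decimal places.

Ka1 ≫ Ka2, so treat the first dissociation as the only significant source of H+.
Ka1 = x²/(0.029 − x) = 7.6 × 10^-5
Solving the quadratic: x = (−Ka1 + √(Ka1² + 4·Ka1·C₀))/2 = 1.45 × 10^-3 M
pH = −log(1.45 × 10^-3) = 2.84

pH = 2.84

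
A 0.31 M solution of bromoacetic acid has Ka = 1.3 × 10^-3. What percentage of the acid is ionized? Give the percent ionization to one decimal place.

BrCH2COOH ⇌ BrCH2COO- + H+; let x = [H+] at equilibrium.
Solve x² + 0.0013x − 0.000403 = 0 → x = 1.94 × 10^-2 M
% ionization = x/C₀ × 100% = 1.94 × 10^-2/0.31 × 100% = 6.3%

6.3%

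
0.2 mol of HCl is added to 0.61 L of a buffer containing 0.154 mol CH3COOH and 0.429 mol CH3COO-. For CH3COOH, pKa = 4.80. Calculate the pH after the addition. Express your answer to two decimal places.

Added H+ converts CH3COO- to CH3COOH: CH3COOH → 0.354 mol, CH3COO- → 0.229 mol.
pH = pKa + log([A⁻]/[HA]) = 4.80 + log(0.229/0.354) = 4.80 -0.189

pH = 4.61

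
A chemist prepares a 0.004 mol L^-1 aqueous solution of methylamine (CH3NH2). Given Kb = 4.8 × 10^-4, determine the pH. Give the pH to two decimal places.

CH3NH2 + H2O ⇌ CH3NH3+ + OH-
Let x = [OH-] at equilibrium. Kb = x²/(0.004 − x).
x is not negligible relative to C₀; solve x² + 0.00048·x − 1.92e-06 = 0.
x = (−Kb + √(Kb² + 4·Kb·C₀))/2 = 1.17 × 10^-3 M
pOH = −log(1.17 × 10^-3) = 2.93; pH = 14.00 − 2.93 = 11.07

pH = 11.07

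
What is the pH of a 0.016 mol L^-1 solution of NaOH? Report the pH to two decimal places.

pH = 12.20

NaOH is a strong base; [OH-] = 0.016 M.
pOH = -log(0.016) = 1.80
pH = 14.00 - 1.80 = 12.20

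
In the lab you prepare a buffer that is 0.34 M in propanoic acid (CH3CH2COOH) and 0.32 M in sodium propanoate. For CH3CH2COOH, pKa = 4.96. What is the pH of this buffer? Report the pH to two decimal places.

pH = 4.93

pH = pKa + log([A⁻]/[HA]) = 4.96 + log(0.32/0.34)
pH = 4.96 + (-0.026) = 4.93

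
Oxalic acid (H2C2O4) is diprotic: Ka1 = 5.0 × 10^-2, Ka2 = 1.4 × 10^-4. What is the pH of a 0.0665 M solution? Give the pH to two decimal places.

Since Ka1 ≫ Ka2, the first ionization dominates [H+].
Ka1 = x²/(0.0665 − x) = 5.0 × 10^-2
Solving the quadratic: x = (−Ka1 + √(Ka1² + 4·Ka1·C₀))/2 = 3.78 × 10^-2 M
pH = −log(3.78 × 10^-2) = 1.42

pH = 1.42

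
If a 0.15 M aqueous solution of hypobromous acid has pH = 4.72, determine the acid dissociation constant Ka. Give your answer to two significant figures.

[H+] = 10^(-4.72) = 1.91 × 10^-5 M
At equilibrium [HA] = 0.15 − 1.91 × 10^-5 = 1.50 × 10^-1 M
Ka = [H+][A-]/[HA] = (1.91 × 10^-5)² / 1.50 × 10^-1 = 2.4 × 10^-9

Ka = 2.4 × 10^-9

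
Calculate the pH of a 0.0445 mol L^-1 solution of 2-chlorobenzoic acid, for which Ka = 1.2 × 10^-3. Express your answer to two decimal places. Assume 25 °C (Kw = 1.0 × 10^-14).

pH = 2.17

ClC6H4COOH ⇌ ClC6H4COO- + H+
Let x = [H+] at equilibrium. Ka = x²/(0.0445 − x).
Here C₀/Ka ≈ 37.1, so the small-x approximation fails. Use the quadratic:
x = (−Ka + √(Ka² + 4·Ka·C₀))/2 = 6.73 × 10^-3 M
pH = −log(6.73 × 10^-3) = 2.17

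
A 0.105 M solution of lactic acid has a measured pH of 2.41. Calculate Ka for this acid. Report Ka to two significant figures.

Ka = 1.5 × 10^-4

[H+] = 10^(-2.41) = 3.89 × 10^-3 M
At equilibrium [HA] = 0.105 − 3.89 × 10^-3 = 1.01 × 10^-1 M
Ka = [H+][A-]/[HA] = (3.89 × 10^-3)² / 1.01 × 10^-1 = 1.5 × 10^-4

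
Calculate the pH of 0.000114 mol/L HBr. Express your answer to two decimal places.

pH = 3.94

HBr is a strong acid and dissociates completely, so [H+] = 0.000114 M.
pH = -log(0.000114) = 3.94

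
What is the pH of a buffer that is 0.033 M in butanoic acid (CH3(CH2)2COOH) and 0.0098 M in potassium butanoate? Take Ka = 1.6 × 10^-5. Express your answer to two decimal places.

pH = 4.27

pKa = −log(1.6 × 10^-5) = 4.796
pH = pKa + log([A⁻]/[HA]) = 4.796 + log(0.0098/0.033)
pH = 4.796 + (-0.527) = 4.27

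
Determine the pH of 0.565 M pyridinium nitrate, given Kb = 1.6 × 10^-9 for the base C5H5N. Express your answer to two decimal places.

pH = 2.73

C5H5NH+ is the conjugate acid of the weak base C5H5N.
Ka = Kw/Kb = 1.0×10^-14 / 1.6 × 10^-9 = 6.25 × 10^-6
From the ICE table, Ka = [H+]²/(0.565 − [H+]) = 6.25 × 10^-6.
Since Ka ≪ C₀, [H+] ≈ √(Ka·C₀) = 1.88 × 10^-3 M.
Check: 0.33% ionized — well under 5%, approximation valid.
pH = −log(1.88 × 10^-3) = 2.73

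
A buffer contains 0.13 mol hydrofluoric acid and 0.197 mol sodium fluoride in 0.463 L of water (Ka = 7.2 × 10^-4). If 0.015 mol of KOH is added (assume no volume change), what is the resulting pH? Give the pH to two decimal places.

pH = 3.41

OH- converts HF to F-: HF → 0.115 mol, F- → 0.212 mol.
pKa = −log(7.2 × 10^-4) = 3.143
pH = pKa + log([A⁻]/[HA]) = 3.143 + log(0.212/0.115) = 3.143 +0.266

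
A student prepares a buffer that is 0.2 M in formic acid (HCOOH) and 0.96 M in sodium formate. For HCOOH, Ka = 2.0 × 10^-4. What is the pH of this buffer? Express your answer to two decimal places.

pH = 4.38

pKa = −log(2.0 × 10^-4) = 3.699
Henderson–Hasselbalch: pH = pKa + log([HCOO-]/[HCOOH]) = 3.699 + log(0.96/0.2)
pH = 3.699 + (+0.681) = 4.38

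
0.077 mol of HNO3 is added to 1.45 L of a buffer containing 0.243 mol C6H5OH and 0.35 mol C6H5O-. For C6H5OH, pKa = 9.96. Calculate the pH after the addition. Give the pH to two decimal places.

Added H+ converts C6H5O- to C6H5OH: C6H5OH → 0.32 mol, C6H5O- → 0.273 mol.
pH = pKa + log(n_C6H5O-/n_C6H5OH) = 9.96 + log(0.273/0.32) = 9.96 + (-0.069)

pH = 9.89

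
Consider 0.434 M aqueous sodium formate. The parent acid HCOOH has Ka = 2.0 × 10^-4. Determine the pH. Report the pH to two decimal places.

pH = 8.67

HCOO- is the conjugate base of the weak acid HCOOH.
Kb = Kw/Ka = 1.0×10^-14 / 2.0 × 10^-4 = 5.00 × 10^-11
Let x = [OH-] at equilibrium. Kb = x²/(0.434 − x).
Neglecting x in the denominator: x = √(5.00 × 10^-11 × 0.434) = 4.66 × 10^-6 M
pOH = 5.33, so pH = 14.00 − pOH = 8.67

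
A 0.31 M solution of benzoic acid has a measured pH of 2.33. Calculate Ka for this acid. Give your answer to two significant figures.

[H+] = 10^(-2.33) = 4.68 × 10^-3 M
At equilibrium [HA] = 0.31 − 4.68 × 10^-3 = 3.05 × 10^-1 M
Ka = [H+][A-]/[HA] = (4.68 × 10^-3)² / 3.05 × 10^-1 = 7.2 × 10^-5

Ka = 7.2 × 10^-5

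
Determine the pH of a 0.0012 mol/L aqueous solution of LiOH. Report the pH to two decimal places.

pH = 11.08

LiOH is a strong base; [OH-] = 0.0012 M.
pOH = -log(0.0012) = 2.92
pH = 14.00 - 2.92 = 11.08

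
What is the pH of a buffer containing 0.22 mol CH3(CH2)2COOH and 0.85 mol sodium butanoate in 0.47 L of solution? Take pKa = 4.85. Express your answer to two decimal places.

pH = pKa + log([A⁻]/[HA]) = 4.85 + log(0.85/0.22)
pH = 4.85 + (+0.587) = 5.44

pH = 5.44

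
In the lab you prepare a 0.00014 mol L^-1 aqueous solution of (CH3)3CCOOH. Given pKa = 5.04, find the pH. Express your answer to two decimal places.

(CH3)3CCOOH ⇌ (CH3)3CCOO- + H+
Ka = 10^(−5.04) = 9.12 × 10^-6
Ka = x²/(0.00014 − x) = 9.12 × 10^-6
x is not negligible relative to C₀; solve x² + 9.12e-06·x − 1.28e-09 = 0.
x = (−Ka + √(Ka² + 4·Ka·C₀))/2 = 3.15 × 10^-5 M
pH = −log(3.15 × 10^-5) = 4.50

pH = 4.50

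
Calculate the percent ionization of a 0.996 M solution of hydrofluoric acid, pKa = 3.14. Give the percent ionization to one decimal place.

2.7%

HF ⇌ F- + H+; let x = [H+] at equilibrium.
Ka = 10^(−3.14) = 7.24 × 10^-4
x ≈ √(Ka·C₀) = √(7.24 × 10^-4 × 0.996) = 2.69 × 10^-2 M
% ionization = x/C₀ × 100% = 2.69 × 10^-2/0.996 × 100% = 2.7%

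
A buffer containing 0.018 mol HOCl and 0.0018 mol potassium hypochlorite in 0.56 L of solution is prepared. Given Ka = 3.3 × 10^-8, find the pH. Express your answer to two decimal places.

pKa = −log(3.3 × 10^-8) = 7.481
pH = pKa + log([A⁻]/[HA]) = 7.481 + log(0.0018/0.018)
pH = 7.481 + (-1.000) = 6.48

pH = 6.48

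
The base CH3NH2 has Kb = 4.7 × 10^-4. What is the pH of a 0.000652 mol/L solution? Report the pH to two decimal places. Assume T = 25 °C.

CH3NH2 + H2O ⇌ CH3NH3+ + OH-
From the ICE table, Kb = [OH-]²/(0.000652 − [OH-]) = 4.7 × 10^-4.
The 5% rule fails; solving [OH-]² + Kb·[OH-] − Kb·C₀ = 0 exactly:
[OH-] = [−0.00047 + √(0.00047² + 1.23e-06)]/2 = 3.66 × 10^-4 M
pOH = −log(3.66 × 10^-4) = 3.44; pH = 14.00 − 3.44 = 10.56

pH = 10.56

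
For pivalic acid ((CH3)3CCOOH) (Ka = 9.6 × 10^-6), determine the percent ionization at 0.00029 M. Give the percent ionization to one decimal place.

16.6%

(CH3)3CCOOH ⇌ (CH3)3CCOO- + H+; let x = [H+] at equilibrium.
Ka = x²/(C₀ − x); solving the quadratic gives x = 4.82 × 10^-5 M.
Fraction ionized = 4.82 × 10^-5 / 0.00029 = 0.1662 → 16.6%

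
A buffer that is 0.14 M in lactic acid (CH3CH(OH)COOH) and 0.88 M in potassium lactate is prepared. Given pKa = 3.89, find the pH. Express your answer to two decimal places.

Henderson–Hasselbalch: pH = pKa + log([CH3CH(OH)COO-]/[CH3CH(OH)COOH]) = 3.89 + log(0.88/0.14)
pH = 3.89 + (+0.798) = 4.69

pH = 4.69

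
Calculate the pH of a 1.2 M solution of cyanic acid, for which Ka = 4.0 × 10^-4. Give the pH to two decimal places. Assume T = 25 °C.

HOCN ⇌ OCN- + H+
From the ICE table, Ka = [H+]²/(1.2 − [H+]) = 4.0 × 10^-4.
Assume [H+] ≪ 1.2: [H+] ≈ √(4.0 × 10^-4 × 1.2) = 2.19 × 10^-2 M
pH = −log[H+] = −log(2.19 × 10^-2) = 1.66

pH = 1.66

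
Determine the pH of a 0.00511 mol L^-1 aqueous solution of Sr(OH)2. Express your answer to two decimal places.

pH = 12.01

Sr(OH)2 is a strong base (each formula unit releases 2 OH-); [OH-] = 0.0102 M.
pOH = -log(0.0102) = 1.99
pH = 14.00 - 1.99 = 12.01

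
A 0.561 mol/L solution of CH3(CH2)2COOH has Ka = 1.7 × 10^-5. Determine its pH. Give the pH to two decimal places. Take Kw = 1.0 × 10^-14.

pH = 2.51

CH3(CH2)2COOH ⇌ CH3(CH2)2COO- + H+
From the ICE table, Ka = x²/(0.561 − x) = 1.7 × 10^-5.
Since Ka ≪ C₀, x ≈ √(Ka·C₀) = 3.09 × 10^-3 M.
(x/C₀ = 0.55% < 5%, so the approximation holds.)
pH = −log(3.09 × 10^-3) = 2.51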